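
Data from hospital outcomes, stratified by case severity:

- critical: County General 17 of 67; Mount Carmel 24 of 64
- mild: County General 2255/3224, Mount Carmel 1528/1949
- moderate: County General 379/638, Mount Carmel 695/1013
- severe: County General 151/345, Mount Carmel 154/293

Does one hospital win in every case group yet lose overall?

Critical: County General 17/67 = 25.4%, Mount Carmel 24/64 = 37.5% → Mount Carmel
Mild: County General 2255/3224 = 69.9%, Mount Carmel 1528/1949 = 78.4% → Mount Carmel
Moderate: County General 379/638 = 59.4%, Mount Carmel 695/1013 = 68.6% → Mount Carmel
Severe: County General 151/345 = 43.8%, Mount Carmel 154/293 = 52.6% → Mount Carmel
Overall: County General 2802/4274 = 65.6%, Mount Carmel 2401/3319 = 72.3% → Mount Carmel
Mount Carmel wins overall and in every case group — no reversal.

No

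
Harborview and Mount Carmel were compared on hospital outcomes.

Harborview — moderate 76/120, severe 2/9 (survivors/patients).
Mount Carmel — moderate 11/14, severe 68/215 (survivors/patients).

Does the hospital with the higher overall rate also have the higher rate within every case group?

No

Moderate: Harborview 76/120 = 63.3%, Mount Carmel 11/14 = 78.6% → Mount Carmel
Severe: Harborview 2/9 = 22.2%, Mount Carmel 68/215 = 31.6% → Mount Carmel
Overall: Harborview 78/129 = 60.5%, Mount Carmel 79/229 = 34.5% → Harborview
Mount Carmel wins each case group but Harborview wins overall — the comparison reverses. Mount Carmel's patients skew toward severe, which has a lower base rate.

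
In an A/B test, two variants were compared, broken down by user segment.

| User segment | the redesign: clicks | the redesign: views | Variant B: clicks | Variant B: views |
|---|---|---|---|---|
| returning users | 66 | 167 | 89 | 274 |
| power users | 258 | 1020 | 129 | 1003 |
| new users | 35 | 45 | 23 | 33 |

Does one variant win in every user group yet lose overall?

Returning users: the redesign 66/167 = 39.5%, Variant B 89/274 = 32.5% → the redesign
Power users: the redesign 258/1020 = 25.3%, Variant B 129/1003 = 12.9% → the redesign
New users: the redesign 35/45 = 77.8%, Variant B 23/33 = 69.7% → the redesign
Overall: the redesign 359/1232 = 29.1%, Variant B 241/1310 = 18.4% → the redesign
The redesign wins overall and in every user group — no reversal.

No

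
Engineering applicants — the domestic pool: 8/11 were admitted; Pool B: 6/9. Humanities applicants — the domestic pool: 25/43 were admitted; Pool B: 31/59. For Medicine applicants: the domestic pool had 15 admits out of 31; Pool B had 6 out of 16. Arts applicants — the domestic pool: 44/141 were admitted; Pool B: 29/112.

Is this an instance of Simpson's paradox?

No

Engineering: the domestic pool 8/11 = 72.7%, Pool B 6/9 = 66.7% → the domestic pool
Humanities: the domestic pool 25/43 = 58.1%, Pool B 31/59 = 52.5% → the domestic pool
Medicine: the domestic pool 15/31 = 48.4%, Pool B 6/16 = 37.5% → the domestic pool
Arts: the domestic pool 44/141 = 31.2%, Pool B 29/112 = 25.9% → the domestic pool
Overall: the domestic pool 92/226 = 40.7%, Pool B 72/196 = 36.7% → the domestic pool
The domestic pool wins overall and in every department group — no reversal.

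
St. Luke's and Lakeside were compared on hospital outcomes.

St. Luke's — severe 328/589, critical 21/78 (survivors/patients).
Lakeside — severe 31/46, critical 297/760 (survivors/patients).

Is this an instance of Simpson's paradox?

Yes

Severe: St. Luke's 328/589 = 55.7%, Lakeside 31/46 = 67.4% → Lakeside
Critical: St. Luke's 21/78 = 26.9%, Lakeside 297/760 = 39.1% → Lakeside
Overall: St. Luke's 349/667 = 52.3%, Lakeside 328/806 = 40.7% → St. Luke's
Lakeside wins each case group but St. Luke's wins overall — the comparison reverses. Lakeside's patients skew toward critical, which has a lower base rate.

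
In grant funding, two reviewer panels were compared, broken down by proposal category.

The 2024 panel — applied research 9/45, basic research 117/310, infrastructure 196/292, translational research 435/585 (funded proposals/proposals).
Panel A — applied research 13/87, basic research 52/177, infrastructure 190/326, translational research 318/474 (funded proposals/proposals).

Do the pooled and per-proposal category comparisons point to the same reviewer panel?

Yes

Applied research: the 2024 panel 9/45 = 20.0%, Panel A 13/87 = 14.9% → the 2024 panel
Basic research: the 2024 panel 117/310 = 37.7%, Panel A 52/177 = 29.4% → the 2024 panel
Infrastructure: the 2024 panel 196/292 = 67.1%, Panel A 190/326 = 58.3% → the 2024 panel
Translational research: the 2024 panel 435/585 = 74.4%, Panel A 318/474 = 67.1% → the 2024 panel
Overall: the 2024 panel 757/1232 = 61.4%, Panel A 573/1064 = 53.9% → the 2024 panel
The 2024 panel wins overall and in every proposal group — no reversal.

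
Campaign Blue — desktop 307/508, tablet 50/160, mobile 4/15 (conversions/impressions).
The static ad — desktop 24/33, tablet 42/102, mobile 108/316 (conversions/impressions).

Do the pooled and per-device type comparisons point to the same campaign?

No

Desktop: Campaign Blue 307/508 = 60.4%, the static ad 24/33 = 72.7% → the static ad
Tablet: Campaign Blue 50/160 = 31.2%, the static ad 42/102 = 41.2% → the static ad
Mobile: Campaign Blue 4/15 = 26.7%, the static ad 108/316 = 34.2% → the static ad
Overall: Campaign Blue 361/683 = 52.9%, the static ad 174/451 = 38.6% → Campaign Blue
The static ad wins each device group but Campaign Blue wins overall — the comparison reverses. The static ad's impressions skew toward mobile, which has a lower base rate.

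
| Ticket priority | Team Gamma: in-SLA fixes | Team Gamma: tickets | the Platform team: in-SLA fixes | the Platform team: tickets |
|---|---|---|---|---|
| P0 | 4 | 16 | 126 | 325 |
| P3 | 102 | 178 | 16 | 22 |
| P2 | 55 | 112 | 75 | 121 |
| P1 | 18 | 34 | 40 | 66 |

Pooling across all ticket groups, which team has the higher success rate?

Team Gamma

P0: Team Gamma 4/16 = 25.0%, the Platform team 126/325 = 38.8% → the Platform team
P3: Team Gamma 102/178 = 57.3%, the Platform team 16/22 = 72.7% → the Platform team
P2: Team Gamma 55/112 = 49.1%, the Platform team 75/121 = 62.0% → the Platform team
P1: Team Gamma 18/34 = 52.9%, the Platform team 40/66 = 60.6% → the Platform team
Overall: Team Gamma 179/340 = 52.6%, the Platform team 257/534 = 48.1% → Team Gamma
(The Platform team wins every ticket group but Team Gamma wins overall — the Platform team's tickets skew toward the low-rate P0 group.)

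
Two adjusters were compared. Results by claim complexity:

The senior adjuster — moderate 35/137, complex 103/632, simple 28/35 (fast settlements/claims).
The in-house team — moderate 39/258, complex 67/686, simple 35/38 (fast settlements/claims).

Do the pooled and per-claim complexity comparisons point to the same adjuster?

Moderate: the senior adjuster 35/137 = 25.5%, the in-house team 39/258 = 15.1% → the senior adjuster
Complex: the senior adjuster 103/632 = 16.3%, the in-house team 67/686 = 9.8% → the senior adjuster
Simple: the senior adjuster 28/35 = 80.0%, the in-house team 35/38 = 92.1% → the in-house team
Overall: the senior adjuster 166/804 = 20.6%, the in-house team 141/982 = 14.4% → the senior adjuster
Neither sweeps: the senior adjuster wins 2 of 3 groups, the in-house team wins 1. The senior adjuster wins overall but not every group — no Simpson reversal.

No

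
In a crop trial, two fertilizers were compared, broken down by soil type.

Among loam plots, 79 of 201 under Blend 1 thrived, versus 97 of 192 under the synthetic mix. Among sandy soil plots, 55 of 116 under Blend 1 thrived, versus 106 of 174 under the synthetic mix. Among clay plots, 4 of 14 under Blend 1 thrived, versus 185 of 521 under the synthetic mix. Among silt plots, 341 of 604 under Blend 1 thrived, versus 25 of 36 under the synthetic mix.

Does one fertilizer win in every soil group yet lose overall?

Yes

Loam: Blend 1 79/201 = 39.3%, the synthetic mix 97/192 = 50.5% → the synthetic mix
Sandy soil: Blend 1 55/116 = 47.4%, the synthetic mix 106/174 = 60.9% → the synthetic mix
Clay: Blend 1 4/14 = 28.6%, the synthetic mix 185/521 = 35.5% → the synthetic mix
Silt: Blend 1 341/604 = 56.5%, the synthetic mix 25/36 = 69.4% → the synthetic mix
Overall: Blend 1 479/935 = 51.2%, the synthetic mix 413/923 = 44.7% → Blend 1
The synthetic mix wins each soil group but Blend 1 wins overall — the comparison reverses. The synthetic mix's plots skew toward clay, which has a lower base rate.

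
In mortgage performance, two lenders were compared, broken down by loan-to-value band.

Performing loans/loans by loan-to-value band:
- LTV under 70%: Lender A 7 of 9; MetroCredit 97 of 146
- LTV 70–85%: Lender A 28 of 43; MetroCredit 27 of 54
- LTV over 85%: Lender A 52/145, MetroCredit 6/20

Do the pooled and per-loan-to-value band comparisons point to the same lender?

LTV under 70%: Lender A 7/9 = 77.8%, MetroCredit 97/146 = 66.4% → Lender A
LTV 70–85%: Lender A 28/43 = 65.1%, MetroCredit 27/54 = 50.0% → Lender A
LTV over 85%: Lender A 52/145 = 35.9%, MetroCredit 6/20 = 30.0% → Lender A
Overall: Lender A 87/197 = 44.2%, MetroCredit 130/220 = 59.1% → MetroCredit
Lender A wins each loan-to-value group but MetroCredit wins overall — the comparison reverses. Lender A's loans skew toward LTV over 85%, which has a lower base rate.

No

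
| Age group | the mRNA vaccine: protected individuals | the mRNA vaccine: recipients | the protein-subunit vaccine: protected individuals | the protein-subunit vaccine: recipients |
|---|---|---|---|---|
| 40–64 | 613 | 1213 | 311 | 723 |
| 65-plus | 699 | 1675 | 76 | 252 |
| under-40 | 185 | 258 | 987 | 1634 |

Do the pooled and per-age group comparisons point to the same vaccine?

40–64: the mRNA vaccine 613/1213 = 50.5%, the protein-subunit vaccine 311/723 = 43.0% → the mRNA vaccine
65-plus: the mRNA vaccine 699/1675 = 41.7%, the protein-subunit vaccine 76/252 = 30.2% → the mRNA vaccine
Under-40: the mRNA vaccine 185/258 = 71.7%, the protein-subunit vaccine 987/1634 = 60.4% → the mRNA vaccine
Overall: the mRNA vaccine 1497/3146 = 47.6%, the protein-subunit vaccine 1374/2609 = 52.7% → the protein-subunit vaccine
The mRNA vaccine wins each age group but the protein-subunit vaccine wins overall — the comparison reverses. The mRNA vaccine's recipients skew toward 65-plus, which has a lower base rate.

No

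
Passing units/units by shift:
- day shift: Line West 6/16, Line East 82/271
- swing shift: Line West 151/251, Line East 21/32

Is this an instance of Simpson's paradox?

Day shift: Line West 6/16 = 37.5%, Line East 82/271 = 30.3% → Line West
Swing shift: Line West 151/251 = 60.2%, Line East 21/32 = 65.6% → Line East
Overall: Line West 157/267 = 58.8%, Line East 103/303 = 34.0% → Line West
Neither sweeps: Line West wins 1 of 2 groups, Line East wins 1. Line West wins overall but not every group — no Simpson reversal.

No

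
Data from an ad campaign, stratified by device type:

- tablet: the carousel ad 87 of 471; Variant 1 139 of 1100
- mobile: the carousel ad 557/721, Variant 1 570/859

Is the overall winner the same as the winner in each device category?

Tablet: the carousel ad 87/471 = 18.5%, Variant 1 139/1100 = 12.6% → the carousel ad
Mobile: the carousel ad 557/721 = 77.3%, Variant 1 570/859 = 66.4% → the carousel ad
Overall: the carousel ad 644/1192 = 54.0%, Variant 1 709/1959 = 36.2% → the carousel ad
The carousel ad wins overall and in every device group — no reversal.

Yes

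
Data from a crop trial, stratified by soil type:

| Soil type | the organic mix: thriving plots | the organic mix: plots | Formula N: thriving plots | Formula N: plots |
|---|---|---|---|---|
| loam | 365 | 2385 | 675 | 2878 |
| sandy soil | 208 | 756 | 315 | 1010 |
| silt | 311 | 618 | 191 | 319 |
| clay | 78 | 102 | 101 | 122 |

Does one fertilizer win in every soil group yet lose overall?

Loam: the organic mix 365/2385 = 15.3%, Formula N 675/2878 = 23.5% → Formula N
Sandy soil: the organic mix 208/756 = 27.5%, Formula N 315/1010 = 31.2% → Formula N
Silt: the organic mix 311/618 = 50.3%, Formula N 191/319 = 59.9% → Formula N
Clay: the organic mix 78/102 = 76.5%, Formula N 101/122 = 82.8% → Formula N
Overall: the organic mix 962/3861 = 24.9%, Formula N 1282/4329 = 29.6% → Formula N
Formula N wins overall and in every soil group — no reversal.

No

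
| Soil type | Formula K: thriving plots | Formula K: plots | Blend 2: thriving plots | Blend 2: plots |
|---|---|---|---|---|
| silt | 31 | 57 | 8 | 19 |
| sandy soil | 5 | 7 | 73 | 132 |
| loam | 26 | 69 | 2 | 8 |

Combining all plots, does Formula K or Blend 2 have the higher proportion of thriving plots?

Silt: Formula K 31/57 = 54.4%, Blend 2 8/19 = 42.1% → Formula K
Sandy soil: Formula K 5/7 = 71.4%, Blend 2 73/132 = 55.3% → Formula K
Loam: Formula K 26/69 = 37.7%, Blend 2 2/8 = 25.0% → Formula K
Overall: Formula K 62/133 = 46.6%, Blend 2 83/159 = 52.2% → Blend 2
(Formula K wins every soil group but Blend 2 wins overall — Formula K's plots skew toward the low-rate loam group.)

Blend 2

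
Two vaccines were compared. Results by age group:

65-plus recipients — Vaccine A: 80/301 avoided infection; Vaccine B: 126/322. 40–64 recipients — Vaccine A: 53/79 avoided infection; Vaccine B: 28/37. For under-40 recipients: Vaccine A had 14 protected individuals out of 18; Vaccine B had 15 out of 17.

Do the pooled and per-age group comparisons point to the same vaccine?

65-plus: Vaccine A 80/301 = 26.6%, Vaccine B 126/322 = 39.1% → Vaccine B
40–64: Vaccine A 53/79 = 67.1%, Vaccine B 28/37 = 75.7% → Vaccine B
Under-40: Vaccine A 14/18 = 77.8%, Vaccine B 15/17 = 88.2% → Vaccine B
Overall: Vaccine A 147/398 = 36.9%, Vaccine B 169/376 = 44.9% → Vaccine B
Vaccine B wins overall and in every age group — no reversal.

Yes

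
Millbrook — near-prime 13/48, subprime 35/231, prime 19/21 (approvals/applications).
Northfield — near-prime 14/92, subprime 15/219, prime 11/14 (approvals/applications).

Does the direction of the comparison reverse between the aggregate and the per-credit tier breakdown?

No

Near-prime: Millbrook 13/48 = 27.1%, Northfield 14/92 = 15.2% → Millbrook
Subprime: Millbrook 35/231 = 15.2%, Northfield 15/219 = 6.8% → Millbrook
Prime: Millbrook 19/21 = 90.5%, Northfield 11/14 = 78.6% → Millbrook
Overall: Millbrook 67/300 = 22.3%, Northfield 40/325 = 12.3% → Millbrook
Millbrook wins overall and in every credit group — no reversal.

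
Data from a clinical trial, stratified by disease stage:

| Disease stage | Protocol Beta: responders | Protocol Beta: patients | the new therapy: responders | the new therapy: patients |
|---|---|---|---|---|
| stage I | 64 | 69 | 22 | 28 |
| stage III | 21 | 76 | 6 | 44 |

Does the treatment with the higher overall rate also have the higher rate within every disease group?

Stage I: Protocol Beta 64/69 = 92.8%, the new therapy 22/28 = 78.6% → Protocol Beta
Stage III: Protocol Beta 21/76 = 27.6%, the new therapy 6/44 = 13.6% → Protocol Beta
Overall: Protocol Beta 85/145 = 58.6%, the new therapy 28/72 = 38.9% → Protocol Beta
Protocol Beta wins overall and in every disease group — no reversal.

Yes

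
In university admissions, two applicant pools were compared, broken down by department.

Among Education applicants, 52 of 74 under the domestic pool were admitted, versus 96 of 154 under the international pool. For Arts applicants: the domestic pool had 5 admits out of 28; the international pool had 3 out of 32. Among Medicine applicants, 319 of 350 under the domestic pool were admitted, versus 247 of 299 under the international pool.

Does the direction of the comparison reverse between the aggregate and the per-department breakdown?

No

Education: the domestic pool 52/74 = 70.3%, the international pool 96/154 = 62.3% → the domestic pool
Arts: the domestic pool 5/28 = 17.9%, the international pool 3/32 = 9.4% → the domestic pool
Medicine: the domestic pool 319/350 = 91.1%, the international pool 247/299 = 82.6% → the domestic pool
Overall: the domestic pool 376/452 = 83.2%, the international pool 346/485 = 71.3% → the domestic pool
The domestic pool wins overall and in every department group — no reversal.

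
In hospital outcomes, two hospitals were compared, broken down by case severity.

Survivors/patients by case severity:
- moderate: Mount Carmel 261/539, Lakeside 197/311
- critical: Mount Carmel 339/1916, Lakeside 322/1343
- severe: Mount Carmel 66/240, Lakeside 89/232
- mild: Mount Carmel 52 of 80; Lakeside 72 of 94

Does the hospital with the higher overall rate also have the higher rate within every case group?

Yes

Moderate: Mount Carmel 261/539 = 48.4%, Lakeside 197/311 = 63.3% → Lakeside
Critical: Mount Carmel 339/1916 = 17.7%, Lakeside 322/1343 = 24.0% → Lakeside
Severe: Mount Carmel 66/240 = 27.5%, Lakeside 89/232 = 38.4% → Lakeside
Mild: Mount Carmel 52/80 = 65.0%, Lakeside 72/94 = 76.6% → Lakeside
Overall: Mount Carmel 718/2775 = 25.9%, Lakeside 680/1980 = 34.3% → Lakeside
Lakeside wins overall and in every case group — no reversal.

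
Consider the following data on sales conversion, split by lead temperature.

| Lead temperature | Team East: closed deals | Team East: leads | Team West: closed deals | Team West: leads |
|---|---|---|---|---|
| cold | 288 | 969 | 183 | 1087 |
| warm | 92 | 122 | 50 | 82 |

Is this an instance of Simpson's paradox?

No

Cold: Team East 288/969 = 29.7%, Team West 183/1087 = 16.8% → Team East
Warm: Team East 92/122 = 75.4%, Team West 50/82 = 61.0% → Team East
Overall: Team East 380/1091 = 34.8%, Team West 233/1169 = 19.9% → Team East
Team East wins overall and in every lead group — no reversal.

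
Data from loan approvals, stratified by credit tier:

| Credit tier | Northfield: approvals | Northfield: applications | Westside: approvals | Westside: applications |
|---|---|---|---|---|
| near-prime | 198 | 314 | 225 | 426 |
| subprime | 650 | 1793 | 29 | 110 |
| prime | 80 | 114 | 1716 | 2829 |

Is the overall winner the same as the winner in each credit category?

No

Near-prime: Northfield 198/314 = 63.1%, Westside 225/426 = 52.8% → Northfield
Subprime: Northfield 650/1793 = 36.3%, Westside 29/110 = 26.4% → Northfield
Prime: Northfield 80/114 = 70.2%, Westside 1716/2829 = 60.7% → Northfield
Overall: Northfield 928/2221 = 41.8%, Westside 1970/3365 = 58.5% → Westside
Northfield wins each credit group but Westside wins overall — the comparison reverses. Northfield's applications skew toward subprime, which has a lower base rate.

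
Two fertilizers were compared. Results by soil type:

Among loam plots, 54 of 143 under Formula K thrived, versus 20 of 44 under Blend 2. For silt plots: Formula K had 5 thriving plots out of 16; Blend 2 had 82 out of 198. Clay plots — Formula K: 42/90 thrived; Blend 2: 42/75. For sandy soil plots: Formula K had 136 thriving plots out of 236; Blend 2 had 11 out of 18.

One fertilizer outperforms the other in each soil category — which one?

Blend 2

Loam: Formula K 54/143 = 37.8%, Blend 2 20/44 = 45.5% → Blend 2
Silt: Formula K 5/16 = 31.2%, Blend 2 82/198 = 41.4% → Blend 2
Clay: Formula K 42/90 = 46.7%, Blend 2 42/75 = 56.0% → Blend 2
Sandy soil: Formula K 136/236 = 57.6%, Blend 2 11/18 = 61.1% → Blend 2
Blend 2 has the higher rate in all 4 groups.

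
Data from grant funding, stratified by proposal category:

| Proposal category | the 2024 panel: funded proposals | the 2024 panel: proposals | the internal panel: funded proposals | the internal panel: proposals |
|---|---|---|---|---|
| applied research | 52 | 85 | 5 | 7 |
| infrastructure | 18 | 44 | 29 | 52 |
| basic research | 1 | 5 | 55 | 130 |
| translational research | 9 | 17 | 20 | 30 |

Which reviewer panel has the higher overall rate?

the 2024 panel

Applied research: the 2024 panel 52/85 = 61.2%, the internal panel 5/7 = 71.4% → the internal panel
Infrastructure: the 2024 panel 18/44 = 40.9%, the internal panel 29/52 = 55.8% → the internal panel
Basic research: the 2024 panel 1/5 = 20.0%, the internal panel 55/130 = 42.3% → the internal panel
Translational research: the 2024 panel 9/17 = 52.9%, the internal panel 20/30 = 66.7% → the internal panel
Overall: the 2024 panel 80/151 = 53.0%, the internal panel 109/219 = 49.8% → the 2024 panel
(The internal panel wins every proposal group but the 2024 panel wins overall — the internal panel's proposals skew toward the low-rate basic research group.)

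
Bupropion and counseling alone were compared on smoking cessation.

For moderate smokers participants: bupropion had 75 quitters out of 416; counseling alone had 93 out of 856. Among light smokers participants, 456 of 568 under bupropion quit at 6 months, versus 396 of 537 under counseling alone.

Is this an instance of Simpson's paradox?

No

Moderate smokers: bupropion 75/416 = 18.0%, counseling alone 93/856 = 10.9% → bupropion
Light smokers: bupropion 456/568 = 80.3%, counseling alone 396/537 = 73.7% → bupropion
Overall: bupropion 531/984 = 54.0%, counseling alone 489/1393 = 35.1% → bupropion
Bupropion wins overall and in every dependence group — no reversal.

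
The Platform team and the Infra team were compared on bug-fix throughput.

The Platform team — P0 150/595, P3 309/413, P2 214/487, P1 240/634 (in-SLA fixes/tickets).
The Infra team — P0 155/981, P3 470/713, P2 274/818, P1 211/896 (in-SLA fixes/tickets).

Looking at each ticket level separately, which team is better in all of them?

the Platform team

P0: the Platform team 150/595 = 25.2%, the Infra team 155/981 = 15.8% → the Platform team
P3: the Platform team 309/413 = 74.8%, the Infra team 470/713 = 65.9% → the Platform team
P2: the Platform team 214/487 = 43.9%, the Infra team 274/818 = 33.5% → the Platform team
P1: the Platform team 240/634 = 37.9%, the Infra team 211/896 = 23.5% → the Platform team
The Platform team has the higher rate in all 4 groups.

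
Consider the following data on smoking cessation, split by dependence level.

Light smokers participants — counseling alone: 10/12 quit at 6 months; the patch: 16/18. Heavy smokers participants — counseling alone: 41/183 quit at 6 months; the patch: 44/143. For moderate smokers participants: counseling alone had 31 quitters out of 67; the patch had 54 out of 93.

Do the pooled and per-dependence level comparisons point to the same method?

Light smokers: counseling alone 10/12 = 83.3%, the patch 16/18 = 88.9% → the patch
Heavy smokers: counseling alone 41/183 = 22.4%, the patch 44/143 = 30.8% → the patch
Moderate smokers: counseling alone 31/67 = 46.3%, the patch 54/93 = 58.1% → the patch
Overall: counseling alone 82/262 = 31.3%, the patch 114/254 = 44.9% → the patch
The patch wins overall and in every dependence group — no reversal.

Yes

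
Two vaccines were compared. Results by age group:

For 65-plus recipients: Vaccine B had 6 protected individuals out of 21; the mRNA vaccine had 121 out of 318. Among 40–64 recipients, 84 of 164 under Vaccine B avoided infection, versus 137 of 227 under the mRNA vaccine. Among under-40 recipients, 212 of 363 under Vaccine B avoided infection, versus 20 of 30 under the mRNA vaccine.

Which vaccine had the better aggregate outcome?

65-plus: Vaccine B 6/21 = 28.6%, the mRNA vaccine 121/318 = 38.1% → the mRNA vaccine
40–64: Vaccine B 84/164 = 51.2%, the mRNA vaccine 137/227 = 60.4% → the mRNA vaccine
Under-40: Vaccine B 212/363 = 58.4%, the mRNA vaccine 20/30 = 66.7% → the mRNA vaccine
Overall: Vaccine B 302/548 = 55.1%, the mRNA vaccine 278/575 = 48.3% → Vaccine B
(The mRNA vaccine wins every age group but Vaccine B wins overall — the mRNA vaccine's recipients skew toward the low-rate 65-plus group.)

Vaccine B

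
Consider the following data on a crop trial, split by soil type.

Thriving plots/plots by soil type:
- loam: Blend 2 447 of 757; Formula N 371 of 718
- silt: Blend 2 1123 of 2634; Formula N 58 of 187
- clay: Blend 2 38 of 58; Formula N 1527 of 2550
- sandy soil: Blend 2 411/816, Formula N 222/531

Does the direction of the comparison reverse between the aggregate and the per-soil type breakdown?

Yes

Loam: Blend 2 447/757 = 59.0%, Formula N 371/718 = 51.7% → Blend 2
Silt: Blend 2 1123/2634 = 42.6%, Formula N 58/187 = 31.0% → Blend 2
Clay: Blend 2 38/58 = 65.5%, Formula N 1527/2550 = 59.9% → Blend 2
Sandy soil: Blend 2 411/816 = 50.4%, Formula N 222/531 = 41.8% → Blend 2
Overall: Blend 2 2019/4265 = 47.3%, Formula N 2178/3986 = 54.6% → Formula N
Blend 2 wins each soil group but Formula N wins overall — the comparison reverses. Blend 2's plots skew toward silt, which has a lower base rate.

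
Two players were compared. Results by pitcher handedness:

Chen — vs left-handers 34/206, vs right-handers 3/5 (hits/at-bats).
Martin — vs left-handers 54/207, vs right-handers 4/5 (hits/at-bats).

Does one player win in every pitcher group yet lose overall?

Vs left-handers: Chen 34/206 = 16.5%, Martin 54/207 = 26.1% → Martin
Vs right-handers: Chen 3/5 = 60.0%, Martin 4/5 = 80.0% → Martin
Overall: Chen 37/211 = 17.5%, Martin 58/212 = 27.4% → Martin
Martin wins overall and in every pitcher group — no reversal.

No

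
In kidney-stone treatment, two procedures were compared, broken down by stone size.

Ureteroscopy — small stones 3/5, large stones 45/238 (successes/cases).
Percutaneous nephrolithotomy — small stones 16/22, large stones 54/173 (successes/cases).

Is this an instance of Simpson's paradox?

Small stones: ureteroscopy 3/5 = 60.0%, percutaneous nephrolithotomy 16/22 = 72.7% → percutaneous nephrolithotomy
Large stones: ureteroscopy 45/238 = 18.9%, percutaneous nephrolithotomy 54/173 = 31.2% → percutaneous nephrolithotomy
Overall: ureteroscopy 48/243 = 19.8%, percutaneous nephrolithotomy 70/195 = 35.9% → percutaneous nephrolithotomy
Percutaneous nephrolithotomy wins overall and in every stone group — no reversal.

No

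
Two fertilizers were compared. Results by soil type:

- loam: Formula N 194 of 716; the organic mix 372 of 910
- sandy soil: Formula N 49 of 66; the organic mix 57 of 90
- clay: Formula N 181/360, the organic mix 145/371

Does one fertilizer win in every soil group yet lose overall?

Loam: Formula N 194/716 = 27.1%, the organic mix 372/910 = 40.9% → the organic mix
Sandy soil: Formula N 49/66 = 74.2%, the organic mix 57/90 = 63.3% → Formula N
Clay: Formula N 181/360 = 50.3%, the organic mix 145/371 = 39.1% → Formula N
Overall: Formula N 424/1142 = 37.1%, the organic mix 574/1371 = 41.9% → the organic mix
Neither sweeps: Formula N wins 2 of 3 groups, the organic mix wins 1. The organic mix wins overall but not every group — no Simpson reversal.

No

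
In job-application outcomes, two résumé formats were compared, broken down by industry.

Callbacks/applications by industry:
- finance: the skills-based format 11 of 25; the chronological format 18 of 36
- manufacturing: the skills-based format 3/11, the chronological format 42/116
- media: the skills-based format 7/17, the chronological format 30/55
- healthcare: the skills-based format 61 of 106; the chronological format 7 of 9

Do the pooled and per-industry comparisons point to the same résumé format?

No

Finance: the skills-based format 11/25 = 44.0%, the chronological format 18/36 = 50.0% → the chronological format
Manufacturing: the skills-based format 3/11 = 27.3%, the chronological format 42/116 = 36.2% → the chronological format
Media: the skills-based format 7/17 = 41.2%, the chronological format 30/55 = 54.5% → the chronological format
Healthcare: the skills-based format 61/106 = 57.5%, the chronological format 7/9 = 77.8% → the chronological format
Overall: the skills-based format 82/159 = 51.6%, the chronological format 97/216 = 44.9% → the skills-based format
The chronological format wins each industry group but the skills-based format wins overall — the comparison reverses. The chronological format's applications skew toward manufacturing, which has a lower base rate.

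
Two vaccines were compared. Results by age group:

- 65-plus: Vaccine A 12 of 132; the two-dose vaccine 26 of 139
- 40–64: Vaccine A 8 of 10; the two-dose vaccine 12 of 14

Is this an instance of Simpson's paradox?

65-plus: Vaccine A 12/132 = 9.1%, the two-dose vaccine 26/139 = 18.7% → the two-dose vaccine
40–64: Vaccine A 8/10 = 80.0%, the two-dose vaccine 12/14 = 85.7% → the two-dose vaccine
Overall: Vaccine A 20/142 = 14.1%, the two-dose vaccine 38/153 = 24.8% → the two-dose vaccine
The two-dose vaccine wins overall and in every age group — no reversal.

No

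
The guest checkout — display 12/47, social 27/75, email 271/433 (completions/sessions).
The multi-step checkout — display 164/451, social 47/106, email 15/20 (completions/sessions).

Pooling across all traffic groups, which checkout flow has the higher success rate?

the guest checkout

Display: the guest checkout 12/47 = 25.5%, the multi-step checkout 164/451 = 36.4% → the multi-step checkout
Social: the guest checkout 27/75 = 36.0%, the multi-step checkout 47/106 = 44.3% → the multi-step checkout
Email: the guest checkout 271/433 = 62.6%, the multi-step checkout 15/20 = 75.0% → the multi-step checkout
Overall: the guest checkout 310/555 = 55.9%, the multi-step checkout 226/577 = 39.2% → the guest checkout
(The multi-step checkout wins every traffic group but the guest checkout wins overall — the multi-step checkout's sessions skew toward the low-rate display group.)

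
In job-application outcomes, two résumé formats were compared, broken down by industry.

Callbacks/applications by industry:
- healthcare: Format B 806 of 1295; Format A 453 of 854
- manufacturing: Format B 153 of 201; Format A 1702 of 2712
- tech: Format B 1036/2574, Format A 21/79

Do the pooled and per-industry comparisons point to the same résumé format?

No

Healthcare: Format B 806/1295 = 62.2%, Format A 453/854 = 53.0% → Format B
Manufacturing: Format B 153/201 = 76.1%, Format A 1702/2712 = 62.8% → Format B
Tech: Format B 1036/2574 = 40.2%, Format A 21/79 = 26.6% → Format B
Overall: Format B 1995/4070 = 49.0%, Format A 2176/3645 = 59.7% → Format A
Format B wins each industry group but Format A wins overall — the comparison reverses. Format B's applications skew toward tech, which has a lower base rate.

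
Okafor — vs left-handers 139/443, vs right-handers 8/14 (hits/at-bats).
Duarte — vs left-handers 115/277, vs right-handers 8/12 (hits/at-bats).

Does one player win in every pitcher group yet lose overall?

No

Vs left-handers: Okafor 139/443 = 31.4%, Duarte 115/277 = 41.5% → Duarte
Vs right-handers: Okafor 8/14 = 57.1%, Duarte 8/12 = 66.7% → Duarte
Overall: Okafor 147/457 = 32.2%, Duarte 123/289 = 42.6% → Duarte
Duarte wins overall and in every pitcher group — no reversal.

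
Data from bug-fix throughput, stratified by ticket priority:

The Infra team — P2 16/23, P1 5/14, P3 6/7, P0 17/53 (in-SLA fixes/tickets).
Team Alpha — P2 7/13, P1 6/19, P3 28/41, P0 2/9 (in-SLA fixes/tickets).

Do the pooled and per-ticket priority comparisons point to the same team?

No

P2: the Infra team 16/23 = 69.6%, Team Alpha 7/13 = 53.8% → the Infra team
P1: the Infra team 5/14 = 35.7%, Team Alpha 6/19 = 31.6% → the Infra team
P3: the Infra team 6/7 = 85.7%, Team Alpha 28/41 = 68.3% → the Infra team
P0: the Infra team 17/53 = 32.1%, Team Alpha 2/9 = 22.2% → the Infra team
Overall: the Infra team 44/97 = 45.4%, Team Alpha 43/82 = 52.4% → Team Alpha
The Infra team wins each ticket group but Team Alpha wins overall — the comparison reverses. The Infra team's tickets skew toward P0, which has a lower base rate.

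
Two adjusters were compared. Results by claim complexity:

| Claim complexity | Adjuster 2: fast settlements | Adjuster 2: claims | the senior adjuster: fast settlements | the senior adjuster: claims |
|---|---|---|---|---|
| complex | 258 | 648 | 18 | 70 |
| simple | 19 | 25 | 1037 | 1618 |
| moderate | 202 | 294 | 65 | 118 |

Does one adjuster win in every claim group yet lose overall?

Yes

Complex: Adjuster 2 258/648 = 39.8%, the senior adjuster 18/70 = 25.7% → Adjuster 2
Simple: Adjuster 2 19/25 = 76.0%, the senior adjuster 1037/1618 = 64.1% → Adjuster 2
Moderate: Adjuster 2 202/294 = 68.7%, the senior adjuster 65/118 = 55.1% → Adjuster 2
Overall: Adjuster 2 479/967 = 49.5%, the senior adjuster 1120/1806 = 62.0% → the senior adjuster
Adjuster 2 wins each claim group but the senior adjuster wins overall — the comparison reverses. Adjuster 2's claims skew toward complex, which has a lower base rate.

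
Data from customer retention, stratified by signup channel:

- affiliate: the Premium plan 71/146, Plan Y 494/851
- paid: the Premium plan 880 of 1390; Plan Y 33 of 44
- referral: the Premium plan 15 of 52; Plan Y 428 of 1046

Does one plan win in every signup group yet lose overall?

Yes

Affiliate: the Premium plan 71/146 = 48.6%, Plan Y 494/851 = 58.0% → Plan Y
Paid: the Premium plan 880/1390 = 63.3%, Plan Y 33/44 = 75.0% → Plan Y
Referral: the Premium plan 15/52 = 28.8%, Plan Y 428/1046 = 40.9% → Plan Y
Overall: the Premium plan 966/1588 = 60.8%, Plan Y 955/1941 = 49.2% → the Premium plan
Plan Y wins each signup group but the Premium plan wins overall — the comparison reverses. Plan Y's customers skew toward referral, which has a lower base rate.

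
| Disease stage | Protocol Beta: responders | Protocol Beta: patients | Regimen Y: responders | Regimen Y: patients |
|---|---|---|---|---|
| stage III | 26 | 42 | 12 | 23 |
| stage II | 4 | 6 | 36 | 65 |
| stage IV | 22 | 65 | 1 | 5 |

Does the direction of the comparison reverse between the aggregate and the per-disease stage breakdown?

Yes

Stage III: Protocol Beta 26/42 = 61.9%, Regimen Y 12/23 = 52.2% → Protocol Beta
Stage II: Protocol Beta 4/6 = 66.7%, Regimen Y 36/65 = 55.4% → Protocol Beta
Stage IV: Protocol Beta 22/65 = 33.8%, Regimen Y 1/5 = 20.0% → Protocol Beta
Overall: Protocol Beta 52/113 = 46.0%, Regimen Y 49/93 = 52.7% → Regimen Y
Protocol Beta wins each disease group but Regimen Y wins overall — the comparison reverses. Protocol Beta's patients skew toward stage IV, which has a lower base rate.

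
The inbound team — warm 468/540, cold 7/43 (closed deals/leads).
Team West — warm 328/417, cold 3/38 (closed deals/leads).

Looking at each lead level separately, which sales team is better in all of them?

the inbound team

Warm: the inbound team 468/540 = 86.7%, Team West 328/417 = 78.7% → the inbound team
Cold: the inbound team 7/43 = 16.3%, Team West 3/38 = 7.9% → the inbound team
The inbound team has the higher rate in both groups.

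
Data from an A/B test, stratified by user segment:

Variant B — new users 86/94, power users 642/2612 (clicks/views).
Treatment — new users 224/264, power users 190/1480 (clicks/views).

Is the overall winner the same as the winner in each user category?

New users: Variant B 86/94 = 91.5%, Treatment 224/264 = 84.8% → Variant B
Power users: Variant B 642/2612 = 24.6%, Treatment 190/1480 = 12.8% → Variant B
Overall: Variant B 728/2706 = 26.9%, Treatment 414/1744 = 23.7% → Variant B
Variant B wins overall and in every user group — no reversal.

Yes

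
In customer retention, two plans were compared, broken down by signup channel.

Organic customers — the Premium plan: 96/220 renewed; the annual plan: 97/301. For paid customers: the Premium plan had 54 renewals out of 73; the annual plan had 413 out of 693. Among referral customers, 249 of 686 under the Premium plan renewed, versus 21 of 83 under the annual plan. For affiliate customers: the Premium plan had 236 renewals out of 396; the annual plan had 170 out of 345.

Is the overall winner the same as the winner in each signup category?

Organic: the Premium plan 96/220 = 43.6%, the annual plan 97/301 = 32.2% → the Premium plan
Paid: the Premium plan 54/73 = 74.0%, the annual plan 413/693 = 59.6% → the Premium plan
Referral: the Premium plan 249/686 = 36.3%, the annual plan 21/83 = 25.3% → the Premium plan
Affiliate: the Premium plan 236/396 = 59.6%, the annual plan 170/345 = 49.3% → the Premium plan
Overall: the Premium plan 635/1375 = 46.2%, the annual plan 701/1422 = 49.3% → the annual plan
The Premium plan wins each signup group but the annual plan wins overall — the comparison reverses. The Premium plan's customers skew toward referral, which has a lower base rate.

No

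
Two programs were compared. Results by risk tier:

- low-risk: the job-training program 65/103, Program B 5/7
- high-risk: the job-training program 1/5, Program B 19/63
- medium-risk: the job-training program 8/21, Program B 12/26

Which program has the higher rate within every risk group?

Program B

Low-risk: the job-training program 65/103 = 63.1%, Program B 5/7 = 71.4% → Program B
High-risk: the job-training program 1/5 = 20.0%, Program B 19/63 = 30.2% → Program B
Medium-risk: the job-training program 8/21 = 38.1%, Program B 12/26 = 46.2% → Program B
Program B has the higher rate in all 3 groups.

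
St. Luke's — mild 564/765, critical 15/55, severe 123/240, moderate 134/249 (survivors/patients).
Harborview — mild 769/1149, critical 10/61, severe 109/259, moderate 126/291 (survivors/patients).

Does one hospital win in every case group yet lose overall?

Mild: St. Luke's 564/765 = 73.7%, Harborview 769/1149 = 66.9% → St. Luke's
Critical: St. Luke's 15/55 = 27.3%, Harborview 10/61 = 16.4% → St. Luke's
Severe: St. Luke's 123/240 = 51.2%, Harborview 109/259 = 42.1% → St. Luke's
Moderate: St. Luke's 134/249 = 53.8%, Harborview 126/291 = 43.3% → St. Luke's
Overall: St. Luke's 836/1309 = 63.9%, Harborview 1014/1760 = 57.6% → St. Luke's
St. Luke's wins overall and in every case group — no reversal.

No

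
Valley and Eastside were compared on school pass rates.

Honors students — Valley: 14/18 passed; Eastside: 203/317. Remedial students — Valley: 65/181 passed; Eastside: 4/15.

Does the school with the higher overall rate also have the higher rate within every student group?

No

Honors: Valley 14/18 = 77.8%, Eastside 203/317 = 64.0% → Valley
Remedial: Valley 65/181 = 35.9%, Eastside 4/15 = 26.7% → Valley
Overall: Valley 79/199 = 39.7%, Eastside 207/332 = 62.3% → Eastside
Valley wins each student group but Eastside wins overall — the comparison reverses. Valley's students skew toward remedial, which has a lower base rate.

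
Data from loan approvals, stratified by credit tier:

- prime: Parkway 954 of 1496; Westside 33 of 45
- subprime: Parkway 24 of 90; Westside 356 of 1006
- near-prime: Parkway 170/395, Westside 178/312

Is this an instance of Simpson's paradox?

Yes

Prime: Parkway 954/1496 = 63.8%, Westside 33/45 = 73.3% → Westside
Subprime: Parkway 24/90 = 26.7%, Westside 356/1006 = 35.4% → Westside
Near-prime: Parkway 170/395 = 43.0%, Westside 178/312 = 57.1% → Westside
Overall: Parkway 1148/1981 = 58.0%, Westside 567/1363 = 41.6% → Parkway
Westside wins each credit group but Parkway wins overall — the comparison reverses. Westside's applications skew toward subprime, which has a lower base rate.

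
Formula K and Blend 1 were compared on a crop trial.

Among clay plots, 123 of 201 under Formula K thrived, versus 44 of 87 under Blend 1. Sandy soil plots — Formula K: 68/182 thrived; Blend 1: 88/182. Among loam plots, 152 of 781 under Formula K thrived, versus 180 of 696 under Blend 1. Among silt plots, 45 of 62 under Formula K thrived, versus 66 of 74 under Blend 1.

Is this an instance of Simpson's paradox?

No

Clay: Formula K 123/201 = 61.2%, Blend 1 44/87 = 50.6% → Formula K
Sandy soil: Formula K 68/182 = 37.4%, Blend 1 88/182 = 48.4% → Blend 1
Loam: Formula K 152/781 = 19.5%, Blend 1 180/696 = 25.9% → Blend 1
Silt: Formula K 45/62 = 72.6%, Blend 1 66/74 = 89.2% → Blend 1
Overall: Formula K 388/1226 = 31.6%, Blend 1 378/1039 = 36.4% → Blend 1
Neither sweeps: Formula K wins 1 of 4 groups, Blend 1 wins 3. Blend 1 wins overall but not every group — no Simpson reversal.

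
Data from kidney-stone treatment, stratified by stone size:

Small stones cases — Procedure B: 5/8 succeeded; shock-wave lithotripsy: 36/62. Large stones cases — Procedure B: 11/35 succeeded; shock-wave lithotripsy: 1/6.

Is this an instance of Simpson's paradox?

Small stones: Procedure B 5/8 = 62.5%, shock-wave lithotripsy 36/62 = 58.1% → Procedure B
Large stones: Procedure B 11/35 = 31.4%, shock-wave lithotripsy 1/6 = 16.7% → Procedure B
Overall: Procedure B 16/43 = 37.2%, shock-wave lithotripsy 37/68 = 54.4% → shock-wave lithotripsy
Procedure B wins each stone group but shock-wave lithotripsy wins overall — the comparison reverses. Procedure B's cases skew toward large stones, which has a lower base rate.

Yes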